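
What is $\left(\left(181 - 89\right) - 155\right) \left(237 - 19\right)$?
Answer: $-13734$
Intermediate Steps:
$\left(\left(181 - 89\right) - 155\right) \left(237 - 19\right) = \left(92 - 155\right) 218 = \left(-63\right) 218 = -13734$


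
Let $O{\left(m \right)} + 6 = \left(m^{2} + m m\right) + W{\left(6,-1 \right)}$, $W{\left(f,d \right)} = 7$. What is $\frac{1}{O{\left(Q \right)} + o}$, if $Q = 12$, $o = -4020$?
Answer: $- \frac{1}{3731} \approx -0.00026802$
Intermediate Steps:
$O{\left(m \right)} = 1 + 2 m^{2}$ ($O{\left(m \right)} = -6 + \left(\left(m^{2} + m m\right) + 7\right) = -6 + \left(\left(m^{2} + m^{2}\right) + 7\right) = -6 + \left(2 m^{2} + 7\right) = -6 + \left(7 + 2 m^{2}\right) = 1 + 2 m^{2}$)
$\frac{1}{O{\left(Q \right)} + o} = \frac{1}{\left(1 + 2 \cdot 12^{2}\right) - 4020} = \frac{1}{\left(1 + 2 \cdot 144\right) - 4020} = \frac{1}{\left(1 + 288\right) - 4020} = \frac{1}{289 - 4020} = \frac{1}{-3731} = - \frac{1}{3731}$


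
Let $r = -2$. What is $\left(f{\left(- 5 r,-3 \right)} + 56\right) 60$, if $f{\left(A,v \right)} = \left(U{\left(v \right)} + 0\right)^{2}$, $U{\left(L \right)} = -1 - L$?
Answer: $3600$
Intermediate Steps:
$f{\left(A,v \right)} = \left(-1 - v\right)^{2}$ ($f{\left(A,v \right)} = \left(\left(-1 - v\right) + 0\right)^{2} = \left(-1 - v\right)^{2}$)
$\left(f{\left(- 5 r,-3 \right)} + 56\right) 60 = \left(\left(1 - 3\right)^{2} + 56\right) 60 = \left(\left(-2\right)^{2} + 56\right) 60 = \left(4 + 56\right) 60 = 60 \cdot 60 = 3600$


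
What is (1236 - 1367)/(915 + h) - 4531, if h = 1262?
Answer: -9864118/2177 ≈ -4531.1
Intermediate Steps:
(1236 - 1367)/(915 + h) - 4531 = (1236 - 1367)/(915 + 1262) - 4531 = -131/2177 - 4531 = -9864118/2177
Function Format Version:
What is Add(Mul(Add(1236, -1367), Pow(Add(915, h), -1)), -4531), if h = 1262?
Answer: Rational(-9864118, 2177) ≈ -4531.1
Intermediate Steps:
Add(Mul(Add(1236, -1367), Pow(Add(915, h), -1)), -4531) = Add(Mul(Add(1236, -1367), Pow(Add(915, 1262), -1)), -4531) = Add(Mul(-131, Pow(2177, -1)), -4531) = Add(Mul(-131, Rational(1, 2177)), -4531) = Add(Rational(-131, 2177), -4531) = Rational(-9864118, 2177)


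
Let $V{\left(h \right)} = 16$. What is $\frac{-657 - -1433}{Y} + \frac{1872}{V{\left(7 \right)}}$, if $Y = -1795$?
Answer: $\frac{209239}{1795} \approx 116.57$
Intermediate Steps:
$\frac{-657 - -1433}{Y} + \frac{1872}{V{\left(7 \right)}} = \frac{-657 - -1433}{-1795} + \frac{1872}{16} = \left(-657 + 1433\right) \left(- \frac{1}{1795}\right) + 1872 \cdot \frac{1}{16} = 776 \left(- \frac{1}{1795}\right) + 117 = - \frac{776}{1795} + 117 = \frac{209239}{1795}$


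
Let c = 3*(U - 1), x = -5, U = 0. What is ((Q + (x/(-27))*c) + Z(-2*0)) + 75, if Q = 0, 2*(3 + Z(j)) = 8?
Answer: 679/9 ≈ 75.444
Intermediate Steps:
Z(j) = 1 (Z(j) = -3 + (½)*8 = -3 + 4 = 1)
c = -3 (c = 3*(0 - 1) = 3*(-1) = -3)
((Q + (x/(-27))*c) + Z(-2*0)) + 75 = ((0 - 5/(-27)*(-3)) + 1) + 75 = ((0 - 5*(-1/27)*(-3)) + 1) + 75 = ((0 + (5/27)*(-3)) + 1) + 75 = ((0 - 5/9) + 1) + 75 = (-5/9 + 1) + 75 = 4/9 + 75 = 679/9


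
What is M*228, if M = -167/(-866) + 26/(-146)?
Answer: 106362/31609 ≈ 3.3649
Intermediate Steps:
M = 933/63218 (M = -167*(-1/866) + 26*(-1/146) = 167/866 - 13/73 = 933/63218 ≈ 0.014758)
M*228 = (933/63218)*228 = 106362/31609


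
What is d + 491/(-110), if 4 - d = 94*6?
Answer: -62091/110 ≈ -564.46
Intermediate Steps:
d = -560 (d = 4 - 94*6 = 4 - 1*564 = 4 - 564 = -560)
d + 491/(-110) = -560 + 491/(-110) = -560 + 491*(-1/110) = -560 - 491/110 = -62091/110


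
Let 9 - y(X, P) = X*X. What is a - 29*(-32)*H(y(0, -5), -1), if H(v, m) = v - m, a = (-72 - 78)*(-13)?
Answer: 11230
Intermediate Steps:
y(X, P) = 9 - X² (y(X, P) = 9 - X*X = 9 - X²)
a = 1950 (a = -150*(-13) = 1950)
a - 29*(-32)*H(y(0, -5), -1) = 1950 - 29*(-32)*((9 - 1*0²) - 1*(-1)) = 1950 - (-928)*((9 - 1*0) + 1) = 1950 - (-928)*((9 + 0) + 1) = 1950 - (-928)*(9 + 1) = 1950 - (-928)*10 = 1950 - 1*(-9280) = 1950 + 9280 = 11230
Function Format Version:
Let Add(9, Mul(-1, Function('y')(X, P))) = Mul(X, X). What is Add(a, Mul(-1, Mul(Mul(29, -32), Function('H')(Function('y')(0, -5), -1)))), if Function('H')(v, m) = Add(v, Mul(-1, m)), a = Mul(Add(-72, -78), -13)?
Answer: 11230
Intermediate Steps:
Function('y')(X, P) = Add(9, Mul(-1, Pow(X, 2))) (Function('y')(X, P) = Add(9, Mul(-1, Mul(X, X))) = Add(9, Mul(-1, Pow(X, 2))))
a = 1950 (a = Mul(-150, -13) = 1950)
Add(a, Mul(-1, Mul(Mul(29, -32), Function('H')(Function('y')(0, -5), -1)))) = Add(1950, Mul(-1, Mul(Mul(29, -32), Add(Add(9, Mul(-1, Pow(0, 2))), Mul(-1, -1))))) = Add(1950, Mul(-1, Mul(-928, Add(Add(9, Mul(-1, 0)), 1)))) = Add(1950, Mul(-1, Mul(-928, Add(Add(9, 0), 1)))) = Add(1950, Mul(-1, Mul(-928, Add(9, 1)))) = Add(1950, Mul(-1, Mul(-928, 10))) = Add(1950, Mul(-1, -9280)) = Add(1950, 9280) = 11230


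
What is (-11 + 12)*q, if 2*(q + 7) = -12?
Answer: -13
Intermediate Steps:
q = -13 (q = -7 + (½)*(-12) = -7 - 6 = -13)
(-11 + 12)*q = (-11 + 12)*(-13) = 1*(-13) = -13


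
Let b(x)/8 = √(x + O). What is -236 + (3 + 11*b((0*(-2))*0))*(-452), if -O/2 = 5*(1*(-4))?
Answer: -1592 - 79552*√10 ≈ -2.5316e+5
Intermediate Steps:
O = 40 (O = -10*1*(-4) = -10*(-4) = -2*(-20) = 40)
b(x) = 8*√(40 + x) (b(x) = 8*√(x + 40) = 8*√(40 + x))
-236 + (3 + 11*b((0*(-2))*0))*(-452) = -236 + (3 + 11*(8*√(40 + (0*(-2))*0)))*(-452) = -236 + (3 + 11*(8*√(40 + 0*0)))*(-452) = -236 + (3 + 11*(8*√(40 + 0)))*(-452) = -236 + (3 + 11*(8*√40))*(-452) = -236 + (3 + 11*(8*(2*√10)))*(-452) = -236 + (3 + 11*(16*√10))*(-452) = -236 + (3 + 176*√10)*(-452) = -236 + (-1356 - 79552*√10) = -1592 - 79552*√10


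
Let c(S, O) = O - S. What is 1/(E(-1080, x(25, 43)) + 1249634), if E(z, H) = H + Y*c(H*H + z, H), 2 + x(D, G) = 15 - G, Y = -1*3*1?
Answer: 1/1249154 ≈ 8.0054e-7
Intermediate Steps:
Y = -3 (Y = -3*1 = -3)
x(D, G) = 13 - G (x(D, G) = -2 + (15 - G) = 13 - G)
E(z, H) = -2*H + 3*z + 3*H**2 (E(z, H) = H - 3*(H - (H*H + z)) = H - 3*(H - (H**2 + z)) = H - 3*(H - (z + H**2)) = H - 3*(H + (-z - H**2)) = H - 3*(H - z - H**2) = H + (-3*H + 3*z + 3*H**2) = -2*H + 3*z + 3*H**2)
1/(E(-1080, x(25, 43)) + 1249634) = 1/((-2*(13 - 1*43) + 3*(-1080) + 3*(13 - 1*43)**2) + 1249634) = 1/((-2*(13 - 43) - 3240 + 3*(13 - 43)**2) + 1249634) = 1/((-2*(-30) - 3240 + 3*(-30)**2) + 1249634) = 1/((60 - 3240 + 3*900) + 1249634) = 1/((60 - 3240 + 2700) + 1249634) = 1/(-480 + 1249634) = 1/1249154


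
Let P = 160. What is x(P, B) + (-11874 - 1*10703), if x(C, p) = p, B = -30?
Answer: -22607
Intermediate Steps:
x(P, B) + (-11874 - 1*10703) = -30 + (-11874 - 1*10703) = -30 + (-11874 - 10703) = -30 - 22577 = -22607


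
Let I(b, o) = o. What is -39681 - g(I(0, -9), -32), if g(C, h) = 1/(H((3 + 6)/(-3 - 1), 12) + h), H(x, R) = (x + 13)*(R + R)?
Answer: -8967907/226 ≈ -39681.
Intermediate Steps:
H(x, R) = 2*R*(13 + x) (H(x, R) = (13 + x)*(2*R) = 2*R*(13 + x))
g(C, h) = 1/(258 + h) (g(C, h) = 1/(2*12*(13 + (3 + 6)/(-3 - 1)) + h) = 1/(2*12*(13 + 9/(-4)) + h) = 1/(2*12*(13 + 9*(-¼)) + h) = 1/(2*12*(13 - 9/4) + h) = 1/(2*12*(43/4) + h) = 1/(258 + h))
-39681 - g(I(0, -9), -32) = -39681 - 1/(258 - 32) = -39681 - 1/226 = -8967907/226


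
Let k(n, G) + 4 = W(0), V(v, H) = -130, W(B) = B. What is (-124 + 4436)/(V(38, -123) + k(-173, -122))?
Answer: -2156/67 ≈ -32.179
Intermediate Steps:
k(n, G) = -4 (k(n, G) = -4 + 0 = -4)
(-124 + 4436)/(V(38, -123) + k(-173, -122)) = (-124 + 4436)/(-130 - 4) = 4312/(-134) = 4312*(-1/134) = -2156/67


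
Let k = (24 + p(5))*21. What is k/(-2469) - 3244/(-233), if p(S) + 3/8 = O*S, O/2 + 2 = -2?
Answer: 21572157/1534072 ≈ 14.062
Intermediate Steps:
O = -8 (O = -4 + 2*(-2) = -4 - 4 = -8)
p(S) = -3/8 - 8*S
k = -2751/8 (k = (24 + (-3/8 - 8*5))*21 = (24 + (-3/8 - 40))*21 = (24 - 323/8)*21 = -131/8*21 = -2751/8 ≈ -343.88)
k/(-2469) - 3244/(-233) = -2751/8/(-2469) - 3244/(-233) = -2751/8*(-1/2469) - 3244*(-1/233) = 917/6584 + 3244/233 = 21572157/1534072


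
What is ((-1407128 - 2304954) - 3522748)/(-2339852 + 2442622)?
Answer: -723483/10277 ≈ -70.398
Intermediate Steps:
((-1407128 - 2304954) - 3522748)/(-2339852 + 2442622) = (-3712082 - 3522748)/102770 = -7234830*1/102770 = -723483/10277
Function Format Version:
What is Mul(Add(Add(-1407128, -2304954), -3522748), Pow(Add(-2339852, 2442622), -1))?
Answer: Rational(-723483, 10277) ≈ -70.398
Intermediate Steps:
Mul(Add(Add(-1407128, -2304954), -3522748), Pow(Add(-2339852, 2442622), -1)) = Mul(Add(-3712082, -3522748), Pow(102770, -1)) = Mul(-7234830, Rational(1, 102770)) = Rational(-723483, 10277)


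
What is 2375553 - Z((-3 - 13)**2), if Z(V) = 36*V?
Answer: 2366337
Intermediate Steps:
2375553 - Z((-3 - 13)**2) = 2375553 - 36*(-3 - 13)**2 = 2375553 - 36*(-16)**2 = 2375553 - 36*256 = 2375553 - 1*9216 = 2375553 - 9216 = 2366337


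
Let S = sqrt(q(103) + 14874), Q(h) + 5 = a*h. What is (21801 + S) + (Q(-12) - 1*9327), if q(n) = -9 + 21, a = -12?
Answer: 12613 + 3*sqrt(1654) ≈ 12735.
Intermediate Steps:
q(n) = 12
Q(h) = -5 - 12*h
S = 3*sqrt(1654) (S = sqrt(12 + 14874) = sqrt(14886) = 3*sqrt(1654) ≈ 122.01)
(21801 + S) + (Q(-12) - 1*9327) = (21801 + 3*sqrt(1654)) + ((-5 - 12*(-12)) - 1*9327) = (21801 + 3*sqrt(1654)) + ((-5 + 144) - 9327) = (21801 + 3*sqrt(1654)) + (139 - 9327) = (21801 + 3*sqrt(1654)) - 9188 = 12613 + 3*sqrt(1654)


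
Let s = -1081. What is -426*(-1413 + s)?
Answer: 1062444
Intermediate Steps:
-426*(-1413 + s) = -426*(-1413 - 1081) = -426*(-2494) = 1062444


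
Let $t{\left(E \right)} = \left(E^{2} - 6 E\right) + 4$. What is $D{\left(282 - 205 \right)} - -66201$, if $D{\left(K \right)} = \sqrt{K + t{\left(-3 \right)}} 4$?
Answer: $66201 + 24 \sqrt{3} \approx 66243.0$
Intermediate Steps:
$t{\left(E \right)} = 4 + E^{2} - 6 E$
$D{\left(K \right)} = 4 \sqrt{31 + K}$ ($D{\left(K \right)} = \sqrt{K + \left(4 + \left(-3\right)^{2} - -18\right)} 4 = \sqrt{K + \left(4 + 9 + 18\right)} 4 = \sqrt{K + 31} \cdot 4 = \sqrt{31 + K} 4 = 4 \sqrt{31 + K}$)
$D{\left(282 - 205 \right)} - -66201 = 4 \sqrt{31 + \left(282 - 205\right)} - -66201 = 4 \sqrt{31 + \left(282 - 205\right)} + 66201 = 4 \sqrt{31 + 77} + 66201 = 4 \sqrt{108} + 66201 = 4 \cdot 6 \sqrt{3} + 66201 = 24 \sqrt{3} + 66201 = 66201 + 24 \sqrt{3}$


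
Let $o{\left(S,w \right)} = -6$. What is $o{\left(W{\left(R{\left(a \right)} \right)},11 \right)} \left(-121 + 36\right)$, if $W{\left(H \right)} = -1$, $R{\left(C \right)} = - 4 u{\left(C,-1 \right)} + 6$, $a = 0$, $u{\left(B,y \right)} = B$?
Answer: $510$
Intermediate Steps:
$R{\left(C \right)} = 6 - 4 C$ ($R{\left(C \right)} = - 4 C + 6 = 6 - 4 C$)
$o{\left(W{\left(R{\left(a \right)} \right)},11 \right)} \left(-121 + 36\right) = - 6 \left(-121 + 36\right) = \left(-6\right) \left(-85\right) = 510$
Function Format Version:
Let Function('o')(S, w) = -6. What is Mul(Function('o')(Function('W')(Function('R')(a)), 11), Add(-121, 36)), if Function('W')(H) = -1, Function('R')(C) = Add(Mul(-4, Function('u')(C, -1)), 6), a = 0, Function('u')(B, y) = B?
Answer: 510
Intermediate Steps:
Function('R')(C) = Add(6, Mul(-4, C)) (Function('R')(C) = Add(Mul(-4, C), 6) = Add(6, Mul(-4, C)))
Mul(Function('o')(Function('W')(Function('R')(a)), 11), Add(-121, 36)) = Mul(-6, Add(-121, 36)) = Mul(-6, -85) = 510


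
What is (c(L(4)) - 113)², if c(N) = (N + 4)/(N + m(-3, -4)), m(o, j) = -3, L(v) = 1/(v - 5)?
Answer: 207025/16 ≈ 12939.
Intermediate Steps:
L(v) = 1/(-5 + v)
c(N) = (4 + N)/(-3 + N) (c(N) = (N + 4)/(N - 3) = (4 + N)/(-3 + N))
(c(L(4)) - 113)² = ((4 + 1/(-5 + 4))/(-3 + 1/(-5 + 4)) - 113)² = ((4 + 1/(-1))/(-3 + 1/(-1)) - 113)² = ((4 - 1)/(-3 - 1) - 113)² = (3/(-4) - 113)² = (-¼*3 - 113)² = (-¾ - 113)² = (-455/4)² = 207025/16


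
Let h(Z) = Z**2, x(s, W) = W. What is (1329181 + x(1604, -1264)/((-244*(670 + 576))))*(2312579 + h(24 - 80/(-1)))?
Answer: 117361339605374895/38003 ≈ 3.0882e+12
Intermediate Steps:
(1329181 + x(1604, -1264)/((-244*(670 + 576))))*(2312579 + h(24 - 80/(-1))) = (1329181 - 1264*(-1/(244*(670 + 576))))*(2312579 + (24 - 80/(-1))**2) = (1329181 - 1264/((-244*1246)))*(2312579 + (24 - 80*(-1))**2) = (1329181 - 1264/(-304024))*(2312579 + (24 - 10*(-8))**2) = (1329181 - 1264*(-1/304024))*(2312579 + (24 + 80)**2) = (1329181 + 158/38003)*(2312579 + 104**2) = 50512865701*(2312579 + 10816)/38003 = (50512865701/38003)*2323395 = 117361339605374895/38003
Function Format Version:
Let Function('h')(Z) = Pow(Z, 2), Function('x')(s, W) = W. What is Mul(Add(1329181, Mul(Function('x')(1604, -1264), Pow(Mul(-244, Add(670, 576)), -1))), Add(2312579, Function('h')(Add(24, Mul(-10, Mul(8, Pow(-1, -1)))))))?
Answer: Rational(117361339605374895, 38003) ≈ 3.0882e+12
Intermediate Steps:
Mul(Add(1329181, Mul(Function('x')(1604, -1264), Pow(Mul(-244, Add(670, 576)), -1))), Add(2312579, Function('h')(Add(24, Mul(-10, Mul(8, Pow(-1, -1))))))) = Mul(Add(1329181, Mul(-1264, Pow(Mul(-244, Add(670, 576)), -1))), Add(2312579, Pow(Add(24, Mul(-10, Mul(8, Pow(-1, -1)))), 2))) = Mul(Add(1329181, Mul(-1264, Pow(Mul(-244, 1246), -1))), Add(2312579, Pow(Add(24, Mul(-10, Mul(8, -1))), 2))) = Mul(Add(1329181, Mul(-1264, Pow(-304024, -1))), Add(2312579, Pow(Add(24, Mul(-10, -8)), 2))) = Mul(Add(1329181, Mul(-1264, Rational(-1, 304024))), Add(2312579, Pow(Add(24, 80), 2))) = Mul(Add(1329181, Rational(158, 38003)), Add(2312579, Pow(104, 2))) = Mul(Rational(50512865701, 38003), Add(2312579, 10816)) = Mul(Rational(50512865701, 38003), 2323395) = Rational(117361339605374895, 38003)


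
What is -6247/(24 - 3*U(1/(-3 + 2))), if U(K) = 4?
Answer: -6247/12 ≈ -520.58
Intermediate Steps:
-6247/(24 - 3*U(1/(-3 + 2))) = -6247/(24 - 3*4) = -6247/(24 - 12) = -6247/12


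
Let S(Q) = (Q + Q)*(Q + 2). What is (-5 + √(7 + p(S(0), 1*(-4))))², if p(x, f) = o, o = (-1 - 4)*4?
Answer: (5 - I*√13)² ≈ 12.0 - 36.056*I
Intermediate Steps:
S(Q) = 2*Q*(2 + Q) (S(Q) = (2*Q)*(2 + Q) = 2*Q*(2 + Q))
o = -20 (o = -5*4 = -20)
p(x, f) = -20
(-5 + √(7 + p(S(0), 1*(-4))))² = (-5 + √(7 - 20))² = (-5 + √(-13))² = (-5 + I*√13)²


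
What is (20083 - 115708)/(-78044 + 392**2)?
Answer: -19125/15124 ≈ -1.2645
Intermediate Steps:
(20083 - 115708)/(-78044 + 392**2) = -95625/(-78044 + 153664) = -95625/75620 = -95625*1/75620 = -19125/15124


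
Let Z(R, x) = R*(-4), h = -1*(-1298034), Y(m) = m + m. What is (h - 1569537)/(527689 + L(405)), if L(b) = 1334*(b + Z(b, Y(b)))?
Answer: 271503/1093121 ≈ 0.24837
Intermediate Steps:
Y(m) = 2*m
h = 1298034
Z(R, x) = -4*R
L(b) = -4002*b (L(b) = 1334*(b - 4*b) = 1334*(-3*b) = -4002*b)
(h - 1569537)/(527689 + L(405)) = (1298034 - 1569537)/(527689 - 4002*405) = -271503/(527689 - 1620810) = -271503/(-1093121) = -271503*(-1/1093121) = 271503/1093121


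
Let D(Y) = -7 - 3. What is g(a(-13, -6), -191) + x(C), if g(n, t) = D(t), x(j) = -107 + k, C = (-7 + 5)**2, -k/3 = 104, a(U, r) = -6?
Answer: -429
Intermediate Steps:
k = -312 (k = -3*104 = -312)
C = 4 (C = (-2)**2 = 4)
x(j) = -419 (x(j) = -107 - 312 = -419)
D(Y) = -10
g(n, t) = -10
g(a(-13, -6), -191) + x(C) = -10 - 419 = -429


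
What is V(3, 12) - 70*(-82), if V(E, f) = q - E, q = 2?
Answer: 5739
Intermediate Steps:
V(E, f) = 2 - E
V(3, 12) - 70*(-82) = (2 - 1*3) - 70*(-82) = (2 - 3) + 5740 = -1 + 5740 = 5739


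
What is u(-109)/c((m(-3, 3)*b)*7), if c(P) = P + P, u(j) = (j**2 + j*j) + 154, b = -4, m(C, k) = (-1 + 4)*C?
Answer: 1993/42 ≈ 47.452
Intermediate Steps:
m(C, k) = 3*C
u(j) = 154 + 2*j**2 (u(j) = (j**2 + j**2) + 154 = 2*j**2 + 154 = 154 + 2*j**2)
c(P) = 2*P
u(-109)/c((m(-3, 3)*b)*7) = (154 + 2*(-109)**2)/((2*(((3*(-3))*(-4))*7))) = (154 + 2*11881)/((2*(-9*(-4)*7))) = (154 + 23762)/((2*(36*7))) = 23916/((2*252)) = 23916/504 = 23916*(1/504) = 1993/42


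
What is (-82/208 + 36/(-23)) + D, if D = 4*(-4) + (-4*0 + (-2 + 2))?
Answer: -42959/2392 ≈ -17.959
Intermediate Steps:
D = -16 (D = -16 + (0 + 0) = -16 + 0 = -16)
(-82/208 + 36/(-23)) + D = (-82/208 + 36/(-23)) - 16 = (-82*1/208 + 36*(-1/23)) - 16 = (-41/104 - 36/23) - 16 = -4687/2392 - 16 = -42959/2392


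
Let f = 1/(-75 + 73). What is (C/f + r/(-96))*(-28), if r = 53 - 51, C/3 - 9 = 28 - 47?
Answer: -20153/12 ≈ -1679.4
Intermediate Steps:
f = -½ (f = 1/(-2) = -½ ≈ -0.50000)
C = -30 (C = 27 + 3*(28 - 47) = 27 + 3*(-19) = 27 - 57 = -30)
r = 2
(C/f + r/(-96))*(-28) = (-30/(-½) + 2/(-96))*(-28) = (-30*(-2) + 2*(-1/96))*(-28) = (60 - 1/48)*(-28) = (2879/48)*(-28) = -20153/12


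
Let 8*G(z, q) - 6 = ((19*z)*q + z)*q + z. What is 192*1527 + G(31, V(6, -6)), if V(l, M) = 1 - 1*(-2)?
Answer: 2350903/8 ≈ 2.9386e+5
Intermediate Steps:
V(l, M) = 3 (V(l, M) = 1 + 2 = 3)
G(z, q) = ¾ + z/8 + q*(z + 19*q*z)/8 (G(z, q) = ¾ + (((19*z)*q + z)*q + z)/8 = ¾ + ((19*q*z + z)*q + z)/8 = ¾ + ((z + 19*q*z)*q + z)/8 = ¾ + (q*(z + 19*q*z) + z)/8 = ¾ + (z + q*(z + 19*q*z))/8 = ¾ + (z/8 + q*(z + 19*q*z)/8) = ¾ + z/8 + q*(z + 19*q*z)/8)
192*1527 + G(31, V(6, -6)) = 192*1527 + (¾ + (⅛)*31 + (⅛)*3*31 + (19/8)*31*3²) = 293184 + (¾ + 31/8 + 93/8 + (19/8)*31*9) = 293184 + (¾ + 31/8 + 93/8 + 5301/8) = 293184 + 5431/8 = 2350903/8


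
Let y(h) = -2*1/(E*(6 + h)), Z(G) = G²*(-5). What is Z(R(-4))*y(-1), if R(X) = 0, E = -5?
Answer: 0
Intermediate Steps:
Z(G) = -5*G²
y(h) = -2/(-30 - 5*h) (y(h) = -2*(-1/(5*(6 + h))) = -2/(-30 - 5*h))
Z(R(-4))*y(-1) = (-5*0²)*(2/(5*(6 - 1))) = (-5*0)*((⅖)/5) = 0*((⅖)*(⅕)) = 0*(2/25) = 0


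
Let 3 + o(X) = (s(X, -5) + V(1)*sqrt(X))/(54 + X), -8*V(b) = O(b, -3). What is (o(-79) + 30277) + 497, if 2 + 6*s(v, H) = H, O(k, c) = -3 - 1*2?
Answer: 4615657/150 - I*sqrt(79)/40 ≈ 30771.0 - 0.2222*I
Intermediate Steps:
O(k, c) = -5 (O(k, c) = -3 - 2 = -5)
s(v, H) = -1/3 + H/6
V(b) = 5/8 (V(b) = -1/8*(-5) = 5/8)
o(X) = -3 + (-7/6 + 5*sqrt(X)/8)/(54 + X) (o(X) = -3 + ((-1/3 + (1/6)*(-5)) + 5*sqrt(X)/8)/(54 + X) = -3 + ((-1/3 - 5/6) + 5*sqrt(X)/8)/(54 + X) = -3 + (-7/6 + 5*sqrt(X)/8)/(54 + X))
(o(-79) + 30277) + 497 = ((-3916 - 72*(-79) + 15*sqrt(-79))/(24*(54 - 79)) + 30277) + 497 = ((1/24)*(-3916 + 5688 + 15*(I*sqrt(79)))/(-25) + 30277) + 497 = ((1/24)*(-1/25)*(-3916 + 5688 + 15*I*sqrt(79)) + 30277) + 497 = ((1/24)*(-1/25)*(1772 + 15*I*sqrt(79)) + 30277) + 497 = ((-443/150 - I*sqrt(79)/40) + 30277) + 497 = (4541107/150 - I*sqrt(79)/40) + 497 = 4615657/150 - I*sqrt(79)/40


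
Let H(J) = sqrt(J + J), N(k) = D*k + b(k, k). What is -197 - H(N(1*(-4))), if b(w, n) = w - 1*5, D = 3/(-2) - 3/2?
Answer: -197 - sqrt(6) ≈ -199.45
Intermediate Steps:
D = -3 (D = 3*(-1/2) - 3*1/2 = -3/2 - 3/2 = -3)
b(w, n) = -5 + w (b(w, n) = w - 5 = -5 + w)
N(k) = -5 - 2*k (N(k) = -3*k + (-5 + k) = -5 - 2*k)
H(J) = sqrt(2)*sqrt(J) (H(J) = sqrt(2*J) = sqrt(2)*sqrt(J))
-197 - H(N(1*(-4))) = -197 - sqrt(2)*sqrt(-5 - 2*(-4)) = -197 - sqrt(2)*sqrt(-5 + 8) = -197 - sqrt(2)*sqrt(3) = -197 - sqrt(6)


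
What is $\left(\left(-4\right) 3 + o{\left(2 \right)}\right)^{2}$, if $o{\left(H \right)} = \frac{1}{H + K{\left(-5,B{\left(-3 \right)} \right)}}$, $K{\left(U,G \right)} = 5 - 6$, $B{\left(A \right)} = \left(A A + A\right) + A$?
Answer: $121$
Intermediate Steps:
$B{\left(A \right)} = A^{2} + 2 A$ ($B{\left(A \right)} = \left(A^{2} + A\right) + A = \left(A + A^{2}\right) + A = A^{2} + 2 A$)
$K{\left(U,G \right)} = -1$ ($K{\left(U,G \right)} = 5 - 6 = -1$)
$o{\left(H \right)} = \frac{1}{-1 + H}$ ($o{\left(H \right)} = \frac{1}{H - 1} = \frac{1}{-1 + H}$)
$\left(\left(-4\right) 3 + o{\left(2 \right)}\right)^{2} = \left(\left(-4\right) 3 + \frac{1}{-1 + 2}\right)^{2} = \left(-12 + 1^{-1}\right)^{2} = \left(-12 + 1\right)^{2} = \left(-11\right)^{2} = 121$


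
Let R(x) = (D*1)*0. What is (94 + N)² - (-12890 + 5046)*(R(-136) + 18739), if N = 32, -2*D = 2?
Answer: 147004592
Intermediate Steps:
D = -1 (D = -½*2 = -1)
R(x) = 0 (R(x) = -1*1*0 = -1*0 = 0)
(94 + N)² - (-12890 + 5046)*(R(-136) + 18739) = (94 + 32)² - (-12890 + 5046)*(0 + 18739) = 126² - (-7844)*18739 = 15876 - 1*(-146988716) = 15876 + 146988716 = 147004592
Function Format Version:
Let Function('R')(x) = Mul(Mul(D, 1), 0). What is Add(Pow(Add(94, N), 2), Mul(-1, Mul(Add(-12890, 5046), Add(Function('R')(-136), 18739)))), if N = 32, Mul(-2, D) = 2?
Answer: 147004592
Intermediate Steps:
D = -1 (D = Mul(Rational(-1, 2), 2) = -1)
Function('R')(x) = 0 (Function('R')(x) = Mul(Mul(-1, 1), 0) = Mul(-1, 0) = 0)
Add(Pow(Add(94, N), 2), Mul(-1, Mul(Add(-12890, 5046), Add(Function('R')(-136), 18739)))) = Add(Pow(Add(94, 32), 2), Mul(-1, Mul(Add(-12890, 5046), Add(0, 18739)))) = Add(Pow(126, 2), Mul(-1, Mul(-7844, 18739))) = Add(15876, Mul(-1, -146988716)) = Add(15876, 146988716) = 147004592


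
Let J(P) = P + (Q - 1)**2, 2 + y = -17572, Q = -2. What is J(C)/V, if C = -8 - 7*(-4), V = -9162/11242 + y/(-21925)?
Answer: -3573972325/1654971 ≈ -2159.5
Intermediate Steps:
y = -17574 (y = -2 - 17572 = -17574)
V = -1654971/123240425 (V = -9162/11242 - 17574/(-21925) = -9162*1/11242 - 17574*(-1/21925) = -4581/5621 + 17574/21925 = -1654971/123240425 ≈ -0.013429)
C = 20 (C = -8 + 28 = 20)
J(P) = 9 + P (J(P) = P + (-2 - 1)**2 = P + (-3)**2 = P + 9 = 9 + P)
J(C)/V = (9 + 20)/(-1654971/123240425) = 29*(-123240425/1654971) = -3573972325/1654971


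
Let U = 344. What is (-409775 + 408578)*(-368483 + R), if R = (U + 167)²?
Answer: 128512314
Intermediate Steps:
R = 261121 (R = (344 + 167)² = 511² = 261121)
(-409775 + 408578)*(-368483 + R) = (-409775 + 408578)*(-368483 + 261121) = -1197*(-107362) = 128512314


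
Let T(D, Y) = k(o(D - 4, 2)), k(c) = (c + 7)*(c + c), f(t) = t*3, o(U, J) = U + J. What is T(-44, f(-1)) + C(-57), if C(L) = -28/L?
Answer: 204544/57 ≈ 3588.5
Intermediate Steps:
o(U, J) = J + U
f(t) = 3*t
k(c) = 2*c*(7 + c) (k(c) = (7 + c)*(2*c) = 2*c*(7 + c))
T(D, Y) = 2*(-2 + D)*(5 + D) (T(D, Y) = 2*(2 + (D - 4))*(7 + (2 + (D - 4))) = 2*(2 + (-4 + D))*(7 + (2 + (-4 + D))) = 2*(-2 + D)*(7 + (-2 + D)) = 2*(-2 + D)*(5 + D))
T(-44, f(-1)) + C(-57) = 2*(-2 - 44)*(5 - 44) - 28/(-57) = 2*(-46)*(-39) - 28*(-1/57) = 3588 + 28/57 = 204544/57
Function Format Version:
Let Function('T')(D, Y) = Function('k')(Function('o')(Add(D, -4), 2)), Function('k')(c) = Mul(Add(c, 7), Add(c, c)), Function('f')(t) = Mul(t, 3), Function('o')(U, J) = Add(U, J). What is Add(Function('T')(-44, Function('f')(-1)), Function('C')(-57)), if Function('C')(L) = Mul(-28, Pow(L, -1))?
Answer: Rational(204544, 57) ≈ 3588.5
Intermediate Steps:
Function('o')(U, J) = Add(J, U)
Function('f')(t) = Mul(3, t)
Function('k')(c) = Mul(2, c, Add(7, c)) (Function('k')(c) = Mul(Add(7, c), Mul(2, c)) = Mul(2, c, Add(7, c)))
Function('T')(D, Y) = Mul(2, Add(-2, D), Add(5, D)) (Function('T')(D, Y) = Mul(2, Add(2, Add(D, -4)), Add(7, Add(2, Add(D, -4)))) = Mul(2, Add(2, Add(-4, D)), Add(7, Add(2, Add(-4, D)))) = Mul(2, Add(-2, D), Add(7, Add(-2, D))) = Mul(2, Add(-2, D), Add(5, D)))
Add(Function('T')(-44, Function('f')(-1)), Function('C')(-57)) = Add(Mul(2, Add(-2, -44), Add(5, -44)), Mul(-28, Pow(-57, -1))) = Add(Mul(2, -46, -39), Mul(-28, Rational(-1, 57))) = Add(3588, Rational(28, 57)) = Rational(204544, 57)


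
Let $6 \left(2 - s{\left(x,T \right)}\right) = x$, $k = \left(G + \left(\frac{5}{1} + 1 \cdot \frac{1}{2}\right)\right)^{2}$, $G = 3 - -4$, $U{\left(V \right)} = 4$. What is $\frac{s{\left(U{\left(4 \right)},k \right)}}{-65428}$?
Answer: $- \frac{1}{49071} \approx -2.0379 \cdot 10^{-5}$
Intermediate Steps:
$G = 7$ ($G = 3 + 4 = 7$)
$k = \frac{625}{4}$ ($k = \left(7 + \left(\frac{5}{1} + 1 \cdot \frac{1}{2}\right)\right)^{2} = \left(7 + \left(5 \cdot 1 + 1 \cdot \frac{1}{2}\right)\right)^{2} = \left(7 + \left(5 + \frac{1}{2}\right)\right)^{2} = \left(7 + \frac{11}{2}\right)^{2} = \left(\frac{25}{2}\right)^{2} = \frac{625}{4} \approx 156.25$)
$s{\left(x,T \right)} = 2 - \frac{x}{6}$
$\frac{s{\left(U{\left(4 \right)},k \right)}}{-65428} = \frac{2 - \frac{2}{3}}{-65428} = \left(2 - \frac{2}{3}\right) \left(- \frac{1}{65428}\right) = \frac{4}{3} \left(- \frac{1}{65428}\right) = - \frac{1}{49071}$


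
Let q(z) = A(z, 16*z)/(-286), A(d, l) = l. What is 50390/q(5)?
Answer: -720577/4 ≈ -1.8014e+5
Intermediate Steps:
q(z) = -8*z/143 (q(z) = (16*z)/(-286) = (16*z)*(-1/286) = -8*z/143)
50390/q(5) = 50390/((-8/143*5)) = 50390/(-40/143) = 50390*(-143/40) = -720577/4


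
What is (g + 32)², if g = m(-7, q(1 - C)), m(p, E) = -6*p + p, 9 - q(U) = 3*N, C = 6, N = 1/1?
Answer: 4489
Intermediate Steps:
N = 1 (N = 1*1 = 1)
q(U) = 6 (q(U) = 9 - 3 = 6)
m(p, E) = -5*p
g = 35 (g = -5*(-7) = 35)
(g + 32)² = (35 + 32)² = 67² = 4489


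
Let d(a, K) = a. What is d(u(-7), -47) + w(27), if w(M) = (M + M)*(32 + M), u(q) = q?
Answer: 3179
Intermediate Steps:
w(M) = 2*M*(32 + M) (w(M) = (2*M)*(32 + M) = 2*M*(32 + M))
d(u(-7), -47) + w(27) = -7 + 2*27*(32 + 27) = -7 + 2*27*59 = -7 + 3186 = 3179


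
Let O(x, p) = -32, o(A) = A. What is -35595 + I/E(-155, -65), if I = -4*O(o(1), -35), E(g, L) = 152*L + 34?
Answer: -175234249/4923 ≈ -35595.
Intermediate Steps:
E(g, L) = 34 + 152*L
I = 128 (I = -4*(-32) = 128)
-35595 + I/E(-155, -65) = -35595 + 128/(34 + 152*(-65)) = -35595 + 128/(34 - 9880) = -35595 + 128/(-9846) = -35595 + 128*(-1/9846) = -35595 - 64/4923 = -175234249/4923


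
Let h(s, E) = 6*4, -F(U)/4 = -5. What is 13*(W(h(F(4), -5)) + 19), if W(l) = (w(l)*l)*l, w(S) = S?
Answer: 179959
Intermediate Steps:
F(U) = 20 (F(U) = -4*(-5) = 20)
h(s, E) = 24
W(l) = l³ (W(l) = (l*l)*l = l²*l = l³)
13*(W(h(F(4), -5)) + 19) = 13*(24³ + 19) = 13*(13824 + 19) = 13*13843 = 179959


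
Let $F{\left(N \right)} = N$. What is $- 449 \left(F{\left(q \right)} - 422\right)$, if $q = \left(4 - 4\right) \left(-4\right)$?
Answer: $189478$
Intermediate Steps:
$q = 0$ ($q = 0 \left(-4\right) = 0$)
$- 449 \left(F{\left(q \right)} - 422\right) = - 449 \left(0 - 422\right) = \left(-449\right) \left(-422\right) = 189478$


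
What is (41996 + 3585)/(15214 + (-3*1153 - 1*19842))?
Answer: -45581/8087 ≈ -5.6363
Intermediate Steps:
(41996 + 3585)/(15214 + (-3*1153 - 1*19842)) = 45581/(15214 + (-3459 - 19842)) = 45581/(15214 - 23301) = 45581/(-8087) = 45581*(-1/8087) = -45581/8087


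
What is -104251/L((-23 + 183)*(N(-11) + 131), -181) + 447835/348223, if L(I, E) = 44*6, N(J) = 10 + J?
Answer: -36184367533/91930872 ≈ -393.60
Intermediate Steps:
L(I, E) = 264
-104251/L((-23 + 183)*(N(-11) + 131), -181) + 447835/348223 = -104251/264 + 447835/348223 = -36184367533/91930872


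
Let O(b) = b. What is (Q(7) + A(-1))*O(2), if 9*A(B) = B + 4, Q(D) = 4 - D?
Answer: -16/3 ≈ -5.3333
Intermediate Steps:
A(B) = 4/9 + B/9 (A(B) = (B + 4)/9 = (4 + B)/9 = 4/9 + B/9)
(Q(7) + A(-1))*O(2) = ((4 - 1*7) + (4/9 + (1/9)*(-1)))*2 = ((4 - 7) + (4/9 - 1/9))*2 = (-3 + 1/3)*2 = -8/3*2 = -16/3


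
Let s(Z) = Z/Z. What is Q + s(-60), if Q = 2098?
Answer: 2099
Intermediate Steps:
s(Z) = 1
Q + s(-60) = 2098 + 1 = 2099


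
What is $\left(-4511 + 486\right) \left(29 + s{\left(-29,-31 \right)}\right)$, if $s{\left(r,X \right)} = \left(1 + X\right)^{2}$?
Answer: $-3739225$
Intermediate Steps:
$\left(-4511 + 486\right) \left(29 + s{\left(-29,-31 \right)}\right) = \left(-4511 + 486\right) \left(29 + \left(1 - 31\right)^{2}\right) = - 4025 \left(29 + \left(-30\right)^{2}\right) = - 4025 \left(29 + 900\right) = \left(-4025\right) 929 = -3739225$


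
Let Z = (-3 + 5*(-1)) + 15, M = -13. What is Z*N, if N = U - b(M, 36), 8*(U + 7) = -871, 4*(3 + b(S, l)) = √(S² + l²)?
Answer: -6321/8 - 7*√1465/4 ≈ -857.11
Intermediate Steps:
b(S, l) = -3 + √(S² + l²)/4
U = -927/8 (U = -7 + (⅛)*(-871) = -7 - 871/8 = -927/8 ≈ -115.88)
Z = 7 (Z = (-3 - 5) + 15 = -8 + 15 = 7)
N = -903/8 - √1465/4 (N = -927/8 - (-3 + √((-13)² + 36²)/4) = -927/8 - (-3 + √(169 + 1296)/4) = -927/8 - (-3 + √1465/4) = -927/8 + (3 - √1465/4) = -903/8 - √1465/4 ≈ -122.44)
Z*N = 7*(-903/8 - √1465/4) = -6321/8 - 7*√1465/4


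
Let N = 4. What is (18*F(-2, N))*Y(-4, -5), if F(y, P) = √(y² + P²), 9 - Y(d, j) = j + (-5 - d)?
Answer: 540*√5 ≈ 1207.5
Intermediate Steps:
Y(d, j) = 14 + d - j (Y(d, j) = 9 - (j + (-5 - d)) = 9 - (-5 + j - d) = 9 + (5 + d - j) = 14 + d - j)
F(y, P) = √(P² + y²)
(18*F(-2, N))*Y(-4, -5) = (18*√(4² + (-2)²))*(14 - 4 - 1*(-5)) = (18*√(16 + 4))*(14 - 4 + 5) = (18*√20)*15 = (18*(2*√5))*15 = (36*√5)*15 = 540*√5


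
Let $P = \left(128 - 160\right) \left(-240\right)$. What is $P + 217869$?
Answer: $225549$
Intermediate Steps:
$P = 7680$ ($P = \left(-32\right) \left(-240\right) = 7680$)
$P + 217869 = 7680 + 217869 = 225549$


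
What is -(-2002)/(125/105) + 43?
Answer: 43117/25 ≈ 1724.7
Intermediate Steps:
-(-2002)/(125/105) + 43 = -(-2002)/(125*(1/105)) + 43 = -(-2002)/25/21 + 43 = -(-2002)*21/25 + 43 = -77*(-546/25) + 43 = 42042/25 + 43 = 43117/25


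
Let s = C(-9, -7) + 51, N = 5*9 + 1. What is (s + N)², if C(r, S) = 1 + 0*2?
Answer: 9604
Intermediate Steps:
N = 46 (N = 45 + 1 = 46)
C(r, S) = 1 (C(r, S) = 1 + 0 = 1)
s = 52 (s = 1 + 51 = 52)
(s + N)² = (52 + 46)² = 98² = 9604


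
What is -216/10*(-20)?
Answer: 432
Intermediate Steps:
-216/10*(-20) = -18*6/5*(-20) = -108/5*(-20) = 432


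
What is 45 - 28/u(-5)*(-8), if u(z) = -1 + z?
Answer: 23/3 ≈ 7.6667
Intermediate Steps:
45 - 28/u(-5)*(-8) = 45 - 28/(-1 - 5)*(-8) = 45 - 28/(-6)*(-8) = 45 - 28*(-1/6)*(-8) = 45 + (14/3)*(-8) = 45 - 112/3 = 23/3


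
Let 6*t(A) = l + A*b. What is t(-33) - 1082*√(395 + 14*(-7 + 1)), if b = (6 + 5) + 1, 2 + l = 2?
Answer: -66 - 1082*√311 ≈ -19147.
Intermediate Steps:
l = 0 (l = -2 + 2 = 0)
b = 12 (b = 11 + 1 = 12)
t(A) = 2*A (t(A) = (0 + A*12)/6 = (0 + 12*A)/6 = (12*A)/6 = 2*A)
t(-33) - 1082*√(395 + 14*(-7 + 1)) = 2*(-33) - 1082*√(395 + 14*(-7 + 1)) = -66 - 1082*√(395 + 14*(-6)) = -66 - 1082*√(395 - 84) = -66 - 1082*√311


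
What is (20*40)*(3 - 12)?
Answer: -7200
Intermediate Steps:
(20*40)*(3 - 12) = 800*(-9) = -7200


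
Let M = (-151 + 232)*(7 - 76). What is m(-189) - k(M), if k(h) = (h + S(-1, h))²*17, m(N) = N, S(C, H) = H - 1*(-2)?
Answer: -2123350781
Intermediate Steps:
S(C, H) = 2 + H (S(C, H) = H + 2 = 2 + H)
M = -5589 (M = 81*(-69) = -5589)
k(h) = 17*(2 + 2*h)² (k(h) = (h + (2 + h))²*17 = (2 + 2*h)²*17 = 17*(2 + 2*h)²)
m(-189) - k(M) = -189 - 68*(1 - 5589)² = -189 - 68*(-5588)² = -189 - 68*31225744 = -189 - 1*2123350592 = -189 - 2123350592 = -2123350781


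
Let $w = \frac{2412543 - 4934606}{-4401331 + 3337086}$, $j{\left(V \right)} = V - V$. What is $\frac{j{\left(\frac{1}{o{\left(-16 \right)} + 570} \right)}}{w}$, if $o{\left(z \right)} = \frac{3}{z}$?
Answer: $0$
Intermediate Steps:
$j{\left(V \right)} = 0$
$w = \frac{2522063}{1064245}$ ($w = - \frac{2522063}{-1064245} = \left(-2522063\right) \left(- \frac{1}{1064245}\right) = \frac{2522063}{1064245} \approx 2.3698$)
$\frac{j{\left(\frac{1}{o{\left(-16 \right)} + 570} \right)}}{w} = \frac{0}{\frac{2522063}{1064245}} = 0 \cdot \frac{1064245}{2522063} = 0$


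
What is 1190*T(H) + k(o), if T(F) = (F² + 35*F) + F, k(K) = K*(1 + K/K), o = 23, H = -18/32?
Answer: -3030397/128 ≈ -23675.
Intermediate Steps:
H = -9/16 (H = -18*1/32 = -9/16 ≈ -0.56250)
k(K) = 2*K (k(K) = K*(1 + 1) = K*2 = 2*K)
T(F) = F² + 36*F
1190*T(H) + k(o) = 1190*(-9*(36 - 9/16)/16) + 2*23 = 1190*(-9/16*567/16) + 46 = 1190*(-5103/256) + 46 = -3036285/128 + 46 = -3030397/128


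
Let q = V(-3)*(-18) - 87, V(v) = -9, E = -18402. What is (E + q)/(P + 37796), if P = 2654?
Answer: -18327/40450 ≈ -0.45308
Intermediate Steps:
q = 75 (q = -9*(-18) - 87 = 162 - 87 = 75)
(E + q)/(P + 37796) = (-18402 + 75)/(2654 + 37796) = -18327/40450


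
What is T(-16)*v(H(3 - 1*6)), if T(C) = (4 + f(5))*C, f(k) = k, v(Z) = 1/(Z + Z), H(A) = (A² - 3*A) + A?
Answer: -24/5 ≈ -4.8000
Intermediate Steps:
H(A) = A² - 2*A
v(Z) = 1/(2*Z)
T(C) = 9*C (T(C) = (4 + 5)*C = 9*C)
T(-16)*v(H(3 - 1*6)) = (9*(-16))*(1/(2*(((3 - 1*6)*(-2 + (3 - 1*6)))))) = -72/((3 - 6)*(-2 + (3 - 6))) = -72/((-3*(-2 - 3))) = -72/((-3*(-5))) = -72/15 = -144*1/30 = -24/5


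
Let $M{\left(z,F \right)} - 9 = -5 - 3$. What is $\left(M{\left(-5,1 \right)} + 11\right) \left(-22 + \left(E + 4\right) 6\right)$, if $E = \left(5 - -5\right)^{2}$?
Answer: $7224$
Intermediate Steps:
$M{\left(z,F \right)} = 1$ ($M{\left(z,F \right)} = 9 - 8 = 1$)
$E = 100$ ($E = \left(5 + 5\right)^{2} = 10^{2} = 100$)
$\left(M{\left(-5,1 \right)} + 11\right) \left(-22 + \left(E + 4\right) 6\right) = \left(1 + 11\right) \left(-22 + \left(100 + 4\right) 6\right) = 12 \left(-22 + 104 \cdot 6\right) = 12 \left(-22 + 624\right) = 12 \cdot 602 = 7224$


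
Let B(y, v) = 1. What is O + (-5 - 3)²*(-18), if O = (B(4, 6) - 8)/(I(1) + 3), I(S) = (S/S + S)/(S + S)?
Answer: -4615/4 ≈ -1153.8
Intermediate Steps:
I(S) = (1 + S)/(2*S) (I(S) = (1 + S)/((2*S)) = (1 + S)*(1/(2*S)) = (1 + S)/(2*S))
O = -7/4 (O = (1 - 8)/((½)*(1 + 1)/1 + 3) = -7/((½)*1*2 + 3) = -7/(1 + 3) = -7/4 ≈ -1.7500)
O + (-5 - 3)²*(-18) = -7/4 + (-5 - 3)²*(-18) = -7/4 + (-8)²*(-18) = -7/4 + 64*(-18) = -7/4 - 1152 = -4615/4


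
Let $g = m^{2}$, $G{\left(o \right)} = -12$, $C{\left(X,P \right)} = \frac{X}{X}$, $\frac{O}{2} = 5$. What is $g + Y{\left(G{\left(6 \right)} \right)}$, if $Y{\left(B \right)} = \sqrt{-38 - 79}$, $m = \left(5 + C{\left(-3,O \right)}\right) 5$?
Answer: $900 + 3 i \sqrt{13} \approx 900.0 + 10.817 i$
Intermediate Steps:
$O = 10$ ($O = 2 \cdot 5 = 10$)
$C{\left(X,P \right)} = 1$
$m = 30$ ($m = \left(5 + 1\right) 5 = 6 \cdot 5 = 30$)
$Y{\left(B \right)} = 3 i \sqrt{13}$ ($Y{\left(B \right)} = \sqrt{-117} = 3 i \sqrt{13}$)
$g = 900$ ($g = 30^{2} = 900$)
$g + Y{\left(G{\left(6 \right)} \right)} = 900 + 3 i \sqrt{13}$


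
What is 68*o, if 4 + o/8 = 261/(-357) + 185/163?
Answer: -2232128/1141 ≈ -1956.3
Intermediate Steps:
o = -558032/19397 (o = -32 + 8*(261/(-357) + 185/163) = -32 + 8*(261*(-1/357) + 185*(1/163)) = -32 + 8*(-87/119 + 185/163) = -32 + 8*(7834/19397) = -32 + 62672/19397 = -558032/19397 ≈ -28.769)
68*o = 68*(-558032/19397) = -2232128/1141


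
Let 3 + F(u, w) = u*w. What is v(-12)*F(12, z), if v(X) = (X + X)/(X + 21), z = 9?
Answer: -280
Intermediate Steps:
v(X) = 2*X/(21 + X) (v(X) = (2*X)/(21 + X) = 2*X/(21 + X))
F(u, w) = -3 + u*w
v(-12)*F(12, z) = (2*(-12)/(21 - 12))*(-3 + 12*9) = (2*(-12)/9)*(-3 + 108) = (2*(-12)*(⅑))*105 = -8/3*105 = -280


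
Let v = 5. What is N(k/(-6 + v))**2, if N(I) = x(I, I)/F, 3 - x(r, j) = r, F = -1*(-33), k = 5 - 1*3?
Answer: 25/1089 ≈ 0.022957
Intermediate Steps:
k = 2 (k = 5 - 3 = 2)
F = 33
x(r, j) = 3 - r
N(I) = 1/11 - I/33 (N(I) = (3 - I)/33 = (3 - I)*(1/33) = 1/11 - I/33)
N(k/(-6 + v))**2 = (1/11 - 2/(33*(-6 + 5)))**2 = (1/11 - 2/(33*(-1)))**2 = (1/11 - 2*(-1)/33)**2 = (1/11 - 1/33*(-2))**2 = (1/11 + 2/33)**2 = (5/33)**2 = 25/1089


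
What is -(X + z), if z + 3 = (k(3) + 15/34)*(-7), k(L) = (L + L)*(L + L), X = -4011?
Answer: 145149/34 ≈ 4269.1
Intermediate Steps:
k(L) = 4*L**2 (k(L) = (2*L)*(2*L) = 4*L**2)
z = -8775/34 (z = -3 + (4*3**2 + 15/34)*(-7) = -3 + (4*9 + 15*(1/34))*(-7) = -3 + (36 + 15/34)*(-7) = -3 + (1239/34)*(-7) = -3 - 8673/34 = -8775/34 ≈ -258.09)
-(X + z) = -(-4011 - 8775/34) = -1*(-145149/34) = 145149/34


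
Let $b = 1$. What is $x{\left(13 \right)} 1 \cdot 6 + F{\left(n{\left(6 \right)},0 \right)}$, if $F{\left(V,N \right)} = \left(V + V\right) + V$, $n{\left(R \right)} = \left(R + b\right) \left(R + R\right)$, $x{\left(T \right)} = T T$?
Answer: $1266$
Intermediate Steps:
$x{\left(T \right)} = T^{2}$
$n{\left(R \right)} = 2 R \left(1 + R\right)$ ($n{\left(R \right)} = \left(R + 1\right) \left(R + R\right) = \left(1 + R\right) 2 R = 2 R \left(1 + R\right)$)
$F{\left(V,N \right)} = 3 V$ ($F{\left(V,N \right)} = 2 V + V = 3 V$)
$x{\left(13 \right)} 1 \cdot 6 + F{\left(n{\left(6 \right)},0 \right)} = 13^{2} \cdot 1 \cdot 6 + 3 \cdot 2 \cdot 6 \left(1 + 6\right) = 169 \cdot 6 + 3 \cdot 2 \cdot 6 \cdot 7 = 1014 + 3 \cdot 84 = 1014 + 252 = 1266$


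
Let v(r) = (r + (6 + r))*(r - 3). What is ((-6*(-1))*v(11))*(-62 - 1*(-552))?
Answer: 658560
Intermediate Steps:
v(r) = (-3 + r)*(6 + 2*r) (v(r) = (6 + 2*r)*(-3 + r) = (-3 + r)*(6 + 2*r))
((-6*(-1))*v(11))*(-62 - 1*(-552)) = ((-6*(-1))*(-18 + 2*11²))*(-62 - 1*(-552)) = (6*(-18 + 2*121))*(-62 + 552) = (6*(-18 + 242))*490 = (6*224)*490 = 1344*490 = 658560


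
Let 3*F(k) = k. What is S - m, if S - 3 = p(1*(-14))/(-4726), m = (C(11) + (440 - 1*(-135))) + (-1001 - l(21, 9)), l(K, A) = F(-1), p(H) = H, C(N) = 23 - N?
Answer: 2953771/7089 ≈ 416.67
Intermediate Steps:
F(k) = k/3
l(K, A) = -⅓ (l(K, A) = (⅓)*(-1) = -⅓)
m = -1241/3 (m = ((23 - 1*11) + (440 - 1*(-135))) + (-1001 - 1*(-⅓)) = ((23 - 11) + (440 + 135)) + (-1001 + ⅓) = (12 + 575) - 3002/3 = 587 - 3002/3 = -1241/3 ≈ -413.67)
S = 7096/2363 (S = 3 + (1*(-14))/(-4726) = 3 - 14*(-1/4726) = 3 + 7/2363 = 7096/2363 ≈ 3.0030)
S - m = 7096/2363 - 1*(-1241/3) = 7096/2363 + 1241/3 = 2953771/7089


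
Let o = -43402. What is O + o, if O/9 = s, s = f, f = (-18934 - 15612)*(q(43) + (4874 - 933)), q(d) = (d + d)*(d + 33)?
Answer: -3257489380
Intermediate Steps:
q(d) = 2*d*(33 + d) (q(d) = (2*d)*(33 + d) = 2*d*(33 + d))
f = -361938442 (f = (-18934 - 15612)*(2*43*(33 + 43) + (4874 - 933)) = -34546*(2*43*76 + 3941) = -34546*(6536 + 3941) = -34546*10477 = -361938442)
s = -361938442
O = -3257445978 (O = 9*(-361938442) = -3257445978)
O + o = -3257445978 - 43402 = -3257489380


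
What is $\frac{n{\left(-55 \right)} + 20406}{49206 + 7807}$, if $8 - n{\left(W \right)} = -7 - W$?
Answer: $\frac{20366}{57013} \approx 0.35722$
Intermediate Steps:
$n{\left(W \right)} = 15 + W$ ($n{\left(W \right)} = 8 - \left(-7 - W\right) = 8 + \left(7 + W\right) = 15 + W$)
$\frac{n{\left(-55 \right)} + 20406}{49206 + 7807} = \frac{\left(15 - 55\right) + 20406}{49206 + 7807} = \frac{-40 + 20406}{57013} = 20366 \cdot \frac{1}{57013} = \frac{20366}{57013}$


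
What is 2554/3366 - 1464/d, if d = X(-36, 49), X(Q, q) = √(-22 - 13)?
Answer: 1277/1683 + 1464*I*√35/35 ≈ 0.75876 + 247.46*I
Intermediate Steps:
X(Q, q) = I*√35 (X(Q, q) = √(-35) = I*√35)
d = I*√35 ≈ 5.9161*I
2554/3366 - 1464/d = 2554/3366 - 1464*(-I*√35/35) = 2554*(1/3366) - (-1464)*I*√35/35 = 1277/1683 + 1464*I*√35/35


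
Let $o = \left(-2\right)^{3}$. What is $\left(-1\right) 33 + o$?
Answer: $-41$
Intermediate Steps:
$o = -8$
$\left(-1\right) 33 + o = \left(-1\right) 33 - 8 = -33 - 8 = -41$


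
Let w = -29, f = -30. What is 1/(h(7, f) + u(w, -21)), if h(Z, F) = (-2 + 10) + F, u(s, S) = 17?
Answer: -⅕ ≈ -0.20000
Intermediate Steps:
h(Z, F) = 8 + F
1/(h(7, f) + u(w, -21)) = 1/((8 - 30) + 17) = 1/(-22 + 17) = 1/(-5) = -⅕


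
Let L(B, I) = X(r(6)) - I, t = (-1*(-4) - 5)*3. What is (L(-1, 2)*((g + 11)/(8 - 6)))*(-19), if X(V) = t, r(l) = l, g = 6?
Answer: 1615/2 ≈ 807.50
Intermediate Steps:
t = -3 (t = (4 - 5)*3 = -1*3 = -3)
X(V) = -3
L(B, I) = -3 - I
(L(-1, 2)*((g + 11)/(8 - 6)))*(-19) = ((-3 - 1*2)*((6 + 11)/(8 - 6)))*(-19) = ((-3 - 2)*(17/2))*(-19) = -85/2*(-19) = 1615/2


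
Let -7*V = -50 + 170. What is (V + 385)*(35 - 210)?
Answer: -64375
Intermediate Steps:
V = -120/7 (V = -(-50 + 170)/7 = -1/7*120 = -120/7 ≈ -17.143)
(V + 385)*(35 - 210) = (-120/7 + 385)*(35 - 210) = (2575/7)*(-175) = -64375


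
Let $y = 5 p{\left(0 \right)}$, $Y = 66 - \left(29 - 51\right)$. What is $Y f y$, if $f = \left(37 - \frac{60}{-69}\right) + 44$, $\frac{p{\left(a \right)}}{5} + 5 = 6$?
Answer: $\frac{4142600}{23} \approx 1.8011 \cdot 10^{5}$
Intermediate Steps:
$p{\left(a \right)} = 5$ ($p{\left(a \right)} = -25 + 5 \cdot 6 = -25 + 30 = 5$)
$Y = 88$ ($Y = 66 - -22 = 66 + 22 = 88$)
$y = 25$ ($y = 5 \cdot 5 = 25$)
$f = \frac{1883}{23}$ ($f = \left(37 - - \frac{20}{23}\right) + 44 = \left(37 + \frac{20}{23}\right) + 44 = \frac{871}{23} + 44 = \frac{1883}{23} \approx 81.87$)
$Y f y = 88 \cdot \frac{1883}{23} \cdot 25 = \frac{165704}{23} \cdot 25 = \frac{4142600}{23}$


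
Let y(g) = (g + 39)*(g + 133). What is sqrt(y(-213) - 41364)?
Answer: 2*I*sqrt(6861) ≈ 165.66*I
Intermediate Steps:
y(g) = (39 + g)*(133 + g)
sqrt(y(-213) - 41364) = sqrt((5187 + (-213)**2 + 172*(-213)) - 41364) = sqrt((5187 + 45369 - 36636) - 41364) = sqrt(13920 - 41364) = sqrt(-27444) = 2*I*sqrt(6861)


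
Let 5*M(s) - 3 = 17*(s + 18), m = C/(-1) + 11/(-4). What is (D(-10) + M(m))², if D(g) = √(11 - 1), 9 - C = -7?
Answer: 5521/400 - 39*√10/10 ≈ 1.4696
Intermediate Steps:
C = 16 (C = 9 - 1*(-7) = 9 + 7 = 16)
m = -75/4 (m = 16/(-1) + 11/(-4) = 16*(-1) + 11*(-¼) = -16 - 11/4 = -75/4 ≈ -18.750)
D(g) = √10
M(s) = 309/5 + 17*s/5 (M(s) = ⅗ + (17*(s + 18))/5 = ⅗ + (17*(18 + s))/5 = ⅗ + (306 + 17*s)/5 = ⅗ + (306/5 + 17*s/5) = 309/5 + 17*s/5)
(D(-10) + M(m))² = (√10 + (309/5 + (17/5)*(-75/4)))² = (√10 + (309/5 - 255/4))² = (√10 - 39/20)² = (-39/20 + √10)²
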